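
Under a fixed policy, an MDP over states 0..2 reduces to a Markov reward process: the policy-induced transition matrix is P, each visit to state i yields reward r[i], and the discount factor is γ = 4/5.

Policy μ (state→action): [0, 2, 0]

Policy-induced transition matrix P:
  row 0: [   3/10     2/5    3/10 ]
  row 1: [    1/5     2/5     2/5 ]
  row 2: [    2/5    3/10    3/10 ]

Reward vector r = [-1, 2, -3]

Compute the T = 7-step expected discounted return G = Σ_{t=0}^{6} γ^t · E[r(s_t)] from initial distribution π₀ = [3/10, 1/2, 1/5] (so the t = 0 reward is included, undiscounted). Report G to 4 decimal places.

G = -1.5878

t=0: π = [0.3000, 0.5000, 0.2000], E[r] = 0.1000, γ^t·E[r] = 0.100000, running G = 0.100000
t=1: π = [0.2700, 0.3800, 0.3500], E[r] = -0.5600, γ^t·E[r] = -0.448000, running G = -0.348000
t=2: π = [0.2970, 0.3650, 0.3380], E[r] = -0.5810, γ^t·E[r] = -0.371840, running G = -0.719840
t=3: π = [0.2973, 0.3662, 0.3365], E[r] = -0.5744, γ^t·E[r] = -0.294093, running G = -1.013933
t=4: π = [0.2970, 0.3664, 0.3366], E[r] = -0.5742, γ^t·E[r] = -0.235188, running G = -1.249121
t=5: π = [0.2970, 0.3663, 0.3366], E[r] = -0.5743, γ^t·E[r] = -0.188172, running G = -1.437293
t=6: π = [0.2970, 0.3663, 0.3366], E[r] = -0.5743, γ^t·E[r] = -0.150538, running G = -1.587832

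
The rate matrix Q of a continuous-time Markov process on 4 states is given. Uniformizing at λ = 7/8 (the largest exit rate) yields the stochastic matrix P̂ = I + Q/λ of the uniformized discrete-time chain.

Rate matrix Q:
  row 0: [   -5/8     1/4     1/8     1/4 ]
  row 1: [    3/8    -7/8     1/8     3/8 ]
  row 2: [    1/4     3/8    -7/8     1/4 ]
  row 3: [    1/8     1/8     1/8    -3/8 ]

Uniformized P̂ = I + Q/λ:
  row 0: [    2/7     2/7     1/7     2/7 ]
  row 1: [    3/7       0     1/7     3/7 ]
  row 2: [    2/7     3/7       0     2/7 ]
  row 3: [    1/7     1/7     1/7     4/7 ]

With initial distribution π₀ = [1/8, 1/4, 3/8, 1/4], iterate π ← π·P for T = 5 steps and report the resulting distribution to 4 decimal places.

π = [0.2499, 0.1878, 0.1250, 0.4373]

t=0: π = [0.1250, 0.2500, 0.3750, 0.2500]
t=1: π = [0.2857, 0.2321, 0.0893, 0.3929]
t=2: π = [0.2628, 0.1760, 0.1301, 0.4311]
t=3: π = [0.2493, 0.1924, 0.1243, 0.4340]
t=4: π = [0.2512, 0.1865, 0.1251, 0.4372]
t=5: π = [0.2499, 0.1878, 0.1250, 0.4373]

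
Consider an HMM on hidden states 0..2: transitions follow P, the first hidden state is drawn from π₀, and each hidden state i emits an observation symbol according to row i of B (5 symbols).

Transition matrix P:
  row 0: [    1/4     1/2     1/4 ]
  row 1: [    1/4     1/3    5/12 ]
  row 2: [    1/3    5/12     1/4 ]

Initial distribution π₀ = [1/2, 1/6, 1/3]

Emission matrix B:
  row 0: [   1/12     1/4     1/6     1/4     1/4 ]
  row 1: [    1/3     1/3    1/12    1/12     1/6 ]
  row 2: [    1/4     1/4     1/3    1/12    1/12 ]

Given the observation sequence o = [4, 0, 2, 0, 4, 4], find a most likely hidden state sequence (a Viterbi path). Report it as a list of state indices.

t=0: δ = [1.250e-01, 2.778e-02, 2.778e-02]  (obs o_0=4)
t=1: δ = [2.604e-03, 2.083e-02, 7.812e-03]  ψ = [0, 0, 0]  (obs o_1=0)
t=2: δ = [8.681e-04, 5.787e-04, 2.894e-03]  ψ = [1, 1, 1]  (obs o_2=2)
t=3: δ = [8.038e-05, 4.019e-04, 1.808e-04]  ψ = [2, 2, 2]  (obs o_3=0)
t=4: δ = [2.512e-05, 2.233e-05, 1.395e-05]  ψ = [1, 1, 1]  (obs o_4=4)
t=5: δ = [1.570e-06, 2.093e-06, 7.752e-07]  ψ = [0, 0, 1]  (obs o_5=4)
backtrack: best end state = 1; path = [0, 1, 2, 1, 0, 1]

path = [0, 1, 2, 1, 0, 1]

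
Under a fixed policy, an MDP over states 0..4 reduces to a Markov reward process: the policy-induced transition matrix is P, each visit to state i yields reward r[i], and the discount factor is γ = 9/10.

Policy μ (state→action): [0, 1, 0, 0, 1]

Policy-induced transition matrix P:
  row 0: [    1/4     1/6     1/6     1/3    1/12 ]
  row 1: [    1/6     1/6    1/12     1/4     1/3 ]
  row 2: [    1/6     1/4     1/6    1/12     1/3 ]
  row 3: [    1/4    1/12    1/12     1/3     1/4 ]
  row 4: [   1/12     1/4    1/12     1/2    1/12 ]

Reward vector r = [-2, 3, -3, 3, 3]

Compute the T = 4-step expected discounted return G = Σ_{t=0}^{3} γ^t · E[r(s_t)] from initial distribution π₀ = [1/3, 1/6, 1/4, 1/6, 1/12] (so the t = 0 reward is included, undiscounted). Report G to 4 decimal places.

t=0: π = [0.3333, 0.1667, 0.2500, 0.1667, 0.0833], E[r] = -0.1667, γ^t·E[r] = -0.166667, running G = -0.166667
t=1: π = [0.2014, 0.1806, 0.1319, 0.2708, 0.2153], E[r] = 1.2014, γ^t·E[r] = 1.081250, running G = 0.914583
t=2: π = [0.1881, 0.1730, 0.1111, 0.3212, 0.2066], E[r] = 1.3929, γ^t·E[r] = 1.128281, running G = 2.042865
t=3: π = [0.1919, 0.1664, 0.1083, 0.3256, 0.2079], E[r] = 1.3910, γ^t·E[r] = 1.014012, running G = 3.056876

G = 3.0569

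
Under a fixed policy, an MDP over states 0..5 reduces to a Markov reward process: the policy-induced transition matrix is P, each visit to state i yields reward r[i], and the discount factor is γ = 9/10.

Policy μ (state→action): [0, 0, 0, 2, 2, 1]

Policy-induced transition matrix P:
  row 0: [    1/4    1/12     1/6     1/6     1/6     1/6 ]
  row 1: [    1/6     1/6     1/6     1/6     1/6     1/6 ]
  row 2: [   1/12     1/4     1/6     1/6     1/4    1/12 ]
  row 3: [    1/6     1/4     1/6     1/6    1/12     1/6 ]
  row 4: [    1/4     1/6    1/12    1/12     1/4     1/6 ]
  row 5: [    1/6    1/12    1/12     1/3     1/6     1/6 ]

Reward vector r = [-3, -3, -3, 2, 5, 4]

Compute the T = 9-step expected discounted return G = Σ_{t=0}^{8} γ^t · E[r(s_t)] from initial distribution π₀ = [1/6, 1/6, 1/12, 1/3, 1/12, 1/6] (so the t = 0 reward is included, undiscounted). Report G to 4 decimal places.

G = 2.4324

t=0: π = [0.1667, 0.1667, 0.0833, 0.3333, 0.0833, 0.1667], E[r] = 0.5000, γ^t·E[r] = 0.500000, running G = 0.500000
t=1: π = [0.1806, 0.1736, 0.1458, 0.1875, 0.1528, 0.1597], E[r] = 0.2778, γ^t·E[r] = 0.250000, running G = 0.750000
t=2: π = [0.1823, 0.1661, 0.1406, 0.1806, 0.1759, 0.1545], E[r] = 0.3918, γ^t·E[r] = 0.317344, running G = 1.067344
t=3: π = [0.1848, 0.1654, 0.1391, 0.1778, 0.1780, 0.1549], E[r] = 0.3974, γ^t·E[r] = 0.289723, running G = 1.357066
t=4: π = [0.1853, 0.1648, 0.1389, 0.1777, 0.1783, 0.1551], E[r] = 0.4000, γ^t·E[r] = 0.262470, running G = 1.619536
t=5: π = [0.1854, 0.1647, 0.1389, 0.1777, 0.1783, 0.1551], E[r] = 0.4003, γ^t·E[r] = 0.236355, running G = 1.855891
t=6: π = [0.1854, 0.1647, 0.1389, 0.1777, 0.1783, 0.1551], E[r] = 0.4003, γ^t·E[r] = 0.212728, running G = 2.068619
t=7: π = [0.1854, 0.1647, 0.1389, 0.1777, 0.1783, 0.1551], E[r] = 0.4003, γ^t·E[r] = 0.191456, running G = 2.260075
t=8: π = [0.1854, 0.1647, 0.1389, 0.1777, 0.1783, 0.1551], E[r] = 0.4003, γ^t·E[r] = 0.172310, running G = 2.432385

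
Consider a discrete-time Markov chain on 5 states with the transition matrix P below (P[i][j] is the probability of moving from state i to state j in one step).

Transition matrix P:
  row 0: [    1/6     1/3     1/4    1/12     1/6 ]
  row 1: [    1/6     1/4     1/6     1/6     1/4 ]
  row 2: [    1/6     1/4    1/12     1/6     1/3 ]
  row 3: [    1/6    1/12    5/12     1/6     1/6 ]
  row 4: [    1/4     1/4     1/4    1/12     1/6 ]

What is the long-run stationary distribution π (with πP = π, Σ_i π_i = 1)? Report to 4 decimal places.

Balance equations π_j = Σ_i π_i·P[i][j]:
  π_0 = 1/6·π_0 + 1/6·π_1 + 1/6·π_2 + 1/6·π_3 + 1/4·π_4
  π_1 = 1/3·π_0 + 1/4·π_1 + 1/4·π_2 + 1/12·π_3 + 1/4·π_4
  π_2 = 1/4·π_0 + 1/6·π_1 + 1/12·π_2 + 5/12·π_3 + 1/4·π_4
  π_3 = 1/12·π_0 + 1/6·π_1 + 1/6·π_2 + 1/6·π_3 + 1/12·π_4
  normalize: π_0 + π_1 + π_2 + π_3 + π_4 = 1
Solving the linear system gives exactly π = [118/637, 155/637, 275/1274, 13/98, 142/637].

π = [0.1852, 0.2433, 0.2159, 0.1327, 0.2229]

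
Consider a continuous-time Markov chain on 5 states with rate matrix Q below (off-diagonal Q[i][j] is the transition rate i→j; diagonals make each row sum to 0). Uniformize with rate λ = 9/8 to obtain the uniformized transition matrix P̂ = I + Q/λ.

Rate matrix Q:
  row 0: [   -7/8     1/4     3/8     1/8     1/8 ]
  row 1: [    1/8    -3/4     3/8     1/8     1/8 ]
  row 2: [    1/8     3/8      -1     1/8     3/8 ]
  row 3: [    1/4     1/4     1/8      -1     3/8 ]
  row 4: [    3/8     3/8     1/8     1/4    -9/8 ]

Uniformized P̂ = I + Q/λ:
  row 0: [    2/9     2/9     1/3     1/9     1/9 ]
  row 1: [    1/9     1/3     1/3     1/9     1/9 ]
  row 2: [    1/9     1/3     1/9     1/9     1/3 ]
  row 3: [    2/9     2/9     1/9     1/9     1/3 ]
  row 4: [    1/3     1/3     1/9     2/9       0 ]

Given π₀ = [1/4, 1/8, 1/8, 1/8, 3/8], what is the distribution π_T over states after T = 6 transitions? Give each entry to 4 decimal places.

π = [0.1837, 0.2985, 0.2182, 0.1300, 0.1696]

t=0: π = [0.2500, 0.1250, 0.1250, 0.1250, 0.3750]
t=1: π = [0.2361, 0.2917, 0.1944, 0.1528, 0.1250]
t=2: π = [0.1821, 0.2901, 0.2284, 0.1250, 0.1744]
t=3: π = [0.1840, 0.2992, 0.2160, 0.1305, 0.1703]
t=4: π = [0.1839, 0.2984, 0.2185, 0.1300, 0.1692]
t=5: π = [0.1836, 0.2985, 0.2183, 0.1299, 0.1698]
t=6: π = [0.1837, 0.2985, 0.2182, 0.1300, 0.1696]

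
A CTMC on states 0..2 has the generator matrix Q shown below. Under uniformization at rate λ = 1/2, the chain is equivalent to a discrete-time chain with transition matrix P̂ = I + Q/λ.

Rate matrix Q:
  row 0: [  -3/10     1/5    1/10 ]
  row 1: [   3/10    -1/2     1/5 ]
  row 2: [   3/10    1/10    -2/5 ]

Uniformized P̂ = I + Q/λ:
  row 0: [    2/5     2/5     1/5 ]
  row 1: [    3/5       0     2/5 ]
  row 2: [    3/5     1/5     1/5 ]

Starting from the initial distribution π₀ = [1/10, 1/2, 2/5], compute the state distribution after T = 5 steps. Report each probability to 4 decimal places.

π = [0.5001, 0.2493, 0.2506]

t=0: π = [0.1000, 0.5000, 0.4000]
t=1: π = [0.5800, 0.1200, 0.3000]
t=2: π = [0.4840, 0.2920, 0.2240]
t=3: π = [0.5032, 0.2384, 0.2584]
t=4: π = [0.4994, 0.2530, 0.2477]
t=5: π = [0.5001, 0.2493, 0.2506]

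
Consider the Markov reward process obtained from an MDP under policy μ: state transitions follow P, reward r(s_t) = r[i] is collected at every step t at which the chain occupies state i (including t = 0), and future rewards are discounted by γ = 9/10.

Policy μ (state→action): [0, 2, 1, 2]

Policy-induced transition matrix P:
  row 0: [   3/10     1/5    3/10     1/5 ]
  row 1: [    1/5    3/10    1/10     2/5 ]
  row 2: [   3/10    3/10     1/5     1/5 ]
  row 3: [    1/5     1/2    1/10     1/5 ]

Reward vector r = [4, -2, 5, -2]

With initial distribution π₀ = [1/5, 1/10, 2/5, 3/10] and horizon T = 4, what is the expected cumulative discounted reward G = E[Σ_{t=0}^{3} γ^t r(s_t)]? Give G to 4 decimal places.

t=0: π = [0.2000, 0.1000, 0.4000, 0.3000], E[r] = 2.0000, γ^t·E[r] = 2.000000, running G = 2.000000
t=1: π = [0.2600, 0.3400, 0.1800, 0.2200], E[r] = 0.8200, γ^t·E[r] = 0.738000, running G = 2.738000
t=2: π = [0.2440, 0.3180, 0.1700, 0.2680], E[r] = 0.6540, γ^t·E[r] = 0.529740, running G = 3.267740
t=3: π = [0.2414, 0.3292, 0.1658, 0.2636], E[r] = 0.6090, γ^t·E[r] = 0.443961, running G = 3.711701

G = 3.7117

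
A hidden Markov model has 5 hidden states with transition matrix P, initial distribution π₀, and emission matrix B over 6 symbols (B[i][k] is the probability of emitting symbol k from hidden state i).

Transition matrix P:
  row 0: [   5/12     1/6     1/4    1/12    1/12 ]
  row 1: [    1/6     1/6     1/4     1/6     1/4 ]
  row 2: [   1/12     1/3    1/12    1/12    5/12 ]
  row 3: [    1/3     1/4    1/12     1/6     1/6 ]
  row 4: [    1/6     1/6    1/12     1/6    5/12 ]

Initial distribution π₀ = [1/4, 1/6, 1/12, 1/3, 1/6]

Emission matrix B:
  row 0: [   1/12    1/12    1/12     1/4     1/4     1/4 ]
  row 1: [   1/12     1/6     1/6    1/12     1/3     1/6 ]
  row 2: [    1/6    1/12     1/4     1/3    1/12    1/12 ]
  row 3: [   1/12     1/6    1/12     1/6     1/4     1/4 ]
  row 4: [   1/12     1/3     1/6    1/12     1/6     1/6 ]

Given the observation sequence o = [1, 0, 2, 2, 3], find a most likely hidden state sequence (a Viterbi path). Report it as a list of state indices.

path = [3, 0, 2, 1, 2]

t=0: δ = [2.083e-02, 2.778e-02, 6.944e-03, 5.556e-02, 5.556e-02]  (obs o_0=1)
t=1: δ = [1.543e-03, 1.157e-03, 1.157e-03, 7.716e-04, 1.929e-03]  ψ = [3, 3, 1, 3, 4]  (obs o_1=0)
t=2: δ = [5.358e-05, 6.430e-05, 9.645e-05, 2.679e-05, 1.340e-04]  ψ = [0, 2, 0, 4, 4]  (obs o_2=2)
t=3: δ = [1.861e-06, 5.358e-06, 4.019e-06, 1.861e-06, 9.303e-06]  ψ = [0, 2, 1, 4, 4]  (obs o_3=2)
t=4: δ = [3.876e-07, 1.292e-07, 4.465e-07, 2.584e-07, 3.230e-07]  ψ = [4, 4, 1, 4, 4]  (obs o_4=3)
backtrack: best end state = 2; path = [3, 0, 2, 1, 2]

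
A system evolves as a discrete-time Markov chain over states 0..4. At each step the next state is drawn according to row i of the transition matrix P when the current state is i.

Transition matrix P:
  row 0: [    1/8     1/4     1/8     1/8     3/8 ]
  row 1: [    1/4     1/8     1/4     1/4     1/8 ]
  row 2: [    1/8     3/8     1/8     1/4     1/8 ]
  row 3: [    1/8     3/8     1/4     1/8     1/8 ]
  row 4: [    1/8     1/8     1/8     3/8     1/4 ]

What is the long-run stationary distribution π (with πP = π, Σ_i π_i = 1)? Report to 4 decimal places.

π = [0.1559, 0.2469, 0.1841, 0.2257, 0.1874]

Balance equations π_j = Σ_i π_i·P[i][j]:
  π_0 = 1/8·π_0 + 1/4·π_1 + 1/8·π_2 + 1/8·π_3 + 1/8·π_4
  π_1 = 1/4·π_0 + 1/8·π_1 + 3/8·π_2 + 3/8·π_3 + 1/8·π_4
  π_2 = 1/8·π_0 + 1/4·π_1 + 1/8·π_2 + 1/4·π_3 + 1/8·π_4
  π_3 = 1/8·π_0 + 1/4·π_1 + 1/4·π_2 + 1/8·π_3 + 3/8·π_4
  normalize: π_0 + π_1 + π_2 + π_3 + π_4 = 1
Solving the linear system gives exactly π = [89/571, 141/571, 946/5139, 1160/5139, 107/571].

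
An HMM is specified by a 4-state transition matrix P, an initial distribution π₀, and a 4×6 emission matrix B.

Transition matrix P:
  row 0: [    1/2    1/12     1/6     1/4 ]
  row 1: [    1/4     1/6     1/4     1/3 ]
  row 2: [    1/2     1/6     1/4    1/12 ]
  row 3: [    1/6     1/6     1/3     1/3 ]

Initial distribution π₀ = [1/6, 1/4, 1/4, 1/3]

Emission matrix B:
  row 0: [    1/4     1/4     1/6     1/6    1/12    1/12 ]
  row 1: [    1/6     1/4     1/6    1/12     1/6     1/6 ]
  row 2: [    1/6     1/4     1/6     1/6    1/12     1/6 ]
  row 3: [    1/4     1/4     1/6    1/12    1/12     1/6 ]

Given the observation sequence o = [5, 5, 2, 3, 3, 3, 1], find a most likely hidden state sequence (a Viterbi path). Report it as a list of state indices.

t=0: δ = [1.389e-02, 4.167e-02, 4.167e-02, 5.556e-02]  (obs o_0=5)
t=1: δ = [1.736e-03, 1.543e-03, 3.086e-03, 3.086e-03]  ψ = [2, 3, 3, 3]  (obs o_1=5)
t=2: δ = [2.572e-04, 8.573e-05, 1.715e-04, 1.715e-04]  ψ = [2, 2, 3, 3]  (obs o_2=2)
t=3: δ = [2.143e-05, 2.381e-06, 9.526e-06, 5.358e-06]  ψ = [0, 2, 3, 0]  (obs o_3=3)
t=4: δ = [1.786e-06, 1.488e-07, 5.954e-07, 4.465e-07]  ψ = [0, 0, 0, 0]  (obs o_4=3)
t=5: δ = [1.488e-07, 1.240e-08, 4.961e-08, 3.721e-08]  ψ = [0, 0, 0, 0]  (obs o_5=3)
t=6: δ = [1.861e-08, 3.101e-09, 6.202e-09, 9.303e-09]  ψ = [0, 0, 0, 0]  (obs o_6=1)
backtrack: best end state = 0; path = [3, 2, 0, 0, 0, 0, 0]

path = [3, 2, 0, 0, 0, 0, 0]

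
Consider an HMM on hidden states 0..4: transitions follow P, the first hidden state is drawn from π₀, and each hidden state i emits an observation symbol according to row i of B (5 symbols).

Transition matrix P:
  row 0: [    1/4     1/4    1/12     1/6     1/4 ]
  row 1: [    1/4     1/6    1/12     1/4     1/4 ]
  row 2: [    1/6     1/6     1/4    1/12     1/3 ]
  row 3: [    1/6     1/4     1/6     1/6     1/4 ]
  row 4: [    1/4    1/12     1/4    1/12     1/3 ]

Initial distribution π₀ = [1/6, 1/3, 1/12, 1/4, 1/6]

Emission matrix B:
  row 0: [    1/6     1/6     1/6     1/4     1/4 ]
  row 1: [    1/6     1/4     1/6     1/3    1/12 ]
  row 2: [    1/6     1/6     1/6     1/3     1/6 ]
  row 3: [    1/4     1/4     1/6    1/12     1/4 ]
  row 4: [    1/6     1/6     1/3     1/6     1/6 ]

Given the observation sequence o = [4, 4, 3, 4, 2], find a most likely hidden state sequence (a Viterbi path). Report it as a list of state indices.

t=0: δ = [4.167e-02, 2.778e-02, 1.389e-02, 6.250e-02, 2.778e-02]  (obs o_0=4)
t=1: δ = [2.604e-03, 1.302e-03, 1.736e-03, 2.604e-03, 2.604e-03]  ψ = [0, 3, 3, 3, 3]  (obs o_1=4)
t=2: δ = [1.628e-04, 2.170e-04, 2.170e-04, 3.617e-05, 1.447e-04]  ψ = [0, 0, 4, 0, 4]  (obs o_2=3)
t=3: δ = [1.356e-05, 3.391e-06, 9.042e-06, 1.356e-05, 1.206e-05]  ψ = [1, 0, 2, 1, 2]  (obs o_3=4)
t=4: δ = [5.651e-07, 5.651e-07, 5.023e-07, 3.768e-07, 1.340e-06]  ψ = [0, 0, 4, 0, 4]  (obs o_4=2)
backtrack: best end state = 4; path = [3, 4, 2, 4, 4]

path = [3, 4, 2, 4, 4]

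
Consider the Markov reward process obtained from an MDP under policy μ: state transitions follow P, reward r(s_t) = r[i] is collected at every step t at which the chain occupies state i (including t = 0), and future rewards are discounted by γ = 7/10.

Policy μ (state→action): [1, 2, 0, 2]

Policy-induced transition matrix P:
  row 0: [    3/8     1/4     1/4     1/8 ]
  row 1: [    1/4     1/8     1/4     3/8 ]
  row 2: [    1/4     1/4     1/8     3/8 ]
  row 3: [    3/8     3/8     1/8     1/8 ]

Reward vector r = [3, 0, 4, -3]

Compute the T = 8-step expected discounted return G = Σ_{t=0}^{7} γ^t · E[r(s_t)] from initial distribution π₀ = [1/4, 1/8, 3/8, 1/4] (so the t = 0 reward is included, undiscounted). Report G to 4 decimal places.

t=0: π = [0.2500, 0.1250, 0.3750, 0.2500], E[r] = 1.5000, γ^t·E[r] = 1.500000, running G = 1.500000
t=1: π = [0.3125, 0.2656, 0.1719, 0.2500], E[r] = 0.8750, γ^t·E[r] = 0.612500, running G = 2.112500
t=2: π = [0.3203, 0.2480, 0.1973, 0.2344], E[r] = 1.0469, γ^t·E[r] = 0.512969, running G = 2.625469
t=3: π = [0.3193, 0.2483, 0.1960, 0.2363], E[r] = 1.0332, γ^t·E[r] = 0.354389, running G = 2.979857
t=4: π = [0.3195, 0.2485, 0.1960, 0.2361], E[r] = 1.0339, γ^t·E[r] = 0.248248, running G = 3.228105
t=5: π = [0.3194, 0.2484, 0.1960, 0.2361], E[r] = 1.0340, γ^t·E[r] = 0.173779, running G = 3.401884
t=6: π = [0.3194, 0.2485, 0.1960, 0.2361], E[r] = 1.0339, γ^t·E[r] = 0.121643, running G = 3.523527
t=7: π = [0.3194, 0.2485, 0.1960, 0.2361], E[r] = 1.0340, γ^t·E[r] = 0.085150, running G = 3.608677

G = 3.6087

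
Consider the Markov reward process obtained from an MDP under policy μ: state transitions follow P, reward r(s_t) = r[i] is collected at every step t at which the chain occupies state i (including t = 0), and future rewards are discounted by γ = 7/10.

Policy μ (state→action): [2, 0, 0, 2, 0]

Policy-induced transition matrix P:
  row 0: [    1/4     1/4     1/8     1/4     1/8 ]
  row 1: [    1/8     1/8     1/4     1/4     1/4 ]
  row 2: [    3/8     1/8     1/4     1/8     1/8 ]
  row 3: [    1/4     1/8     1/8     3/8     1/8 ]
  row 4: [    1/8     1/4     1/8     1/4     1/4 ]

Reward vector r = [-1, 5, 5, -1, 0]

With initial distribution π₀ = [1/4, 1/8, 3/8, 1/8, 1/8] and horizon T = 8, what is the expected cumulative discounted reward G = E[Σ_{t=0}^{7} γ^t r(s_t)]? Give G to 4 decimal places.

t=0: π = [0.2500, 0.1250, 0.3750, 0.1250, 0.1250], E[r] = 2.1250, γ^t·E[r] = 2.125000, running G = 2.125000
t=1: π = [0.2656, 0.1719, 0.1875, 0.2188, 0.1563], E[r] = 1.3125, γ^t·E[r] = 0.918750, running G = 3.043750
t=2: π = [0.2324, 0.1777, 0.1699, 0.2539, 0.1660], E[r] = 1.2520, γ^t·E[r] = 0.613457, running G = 3.657207
t=3: π = [0.2283, 0.1748, 0.1685, 0.2605, 0.1680], E[r] = 1.2275, γ^t·E[r] = 0.421046, running G = 4.078253
t=4: π = [0.2282, 0.1745, 0.1679, 0.2615, 0.1678], E[r] = 1.2225, γ^t·E[r] = 0.293516, running G = 4.371769
t=5: π = [0.2282, 0.1745, 0.1678, 0.2617, 0.1678], E[r] = 1.2217, γ^t·E[r] = 0.205326, running G = 4.577095
t=6: π = [0.2282, 0.1745, 0.1678, 0.2617, 0.1678], E[r] = 1.2215, γ^t·E[r] = 0.143710, running G = 4.720804
t=7: π = [0.2282, 0.1745, 0.1678, 0.2617, 0.1678], E[r] = 1.2215, γ^t·E[r] = 0.100594, running G = 4.821399

G = 4.8214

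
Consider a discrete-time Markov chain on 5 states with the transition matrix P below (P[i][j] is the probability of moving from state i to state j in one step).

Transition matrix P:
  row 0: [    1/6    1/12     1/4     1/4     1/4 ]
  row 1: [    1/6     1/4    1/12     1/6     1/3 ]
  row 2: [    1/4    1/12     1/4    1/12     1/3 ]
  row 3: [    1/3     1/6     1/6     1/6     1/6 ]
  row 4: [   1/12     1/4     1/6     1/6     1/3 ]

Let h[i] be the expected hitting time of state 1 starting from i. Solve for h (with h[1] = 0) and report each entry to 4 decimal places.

First-step conditioning: h[1] = 0; for i ≠ 1, h[i] = 1 + Σ_k P[i][k]·h[k].
  h[0] = 1 + 1/6·h[0] + 1/4·h[2] + 1/4·h[3] + 1/4·h[4]
  h[2] = 1 + 1/4·h[0] + 1/4·h[2] + 1/12·h[3] + 1/3·h[4]
  h[3] = 1 + 1/3·h[0] + 1/6·h[2] + 1/6·h[3] + 1/6·h[4]
  h[4] = 1 + 1/12·h[0] + 1/6·h[2] + 1/6·h[3] + 1/3·h[4]
Solving the 4×4 linear system over states ≠ 1 gives exactly h = [5088/733, 0, 5067/733, 4767/733, 4194/733] (h[1] = 0 is the target).

h = [6.9413, 0.0000, 6.9127, 6.5034, 5.7217]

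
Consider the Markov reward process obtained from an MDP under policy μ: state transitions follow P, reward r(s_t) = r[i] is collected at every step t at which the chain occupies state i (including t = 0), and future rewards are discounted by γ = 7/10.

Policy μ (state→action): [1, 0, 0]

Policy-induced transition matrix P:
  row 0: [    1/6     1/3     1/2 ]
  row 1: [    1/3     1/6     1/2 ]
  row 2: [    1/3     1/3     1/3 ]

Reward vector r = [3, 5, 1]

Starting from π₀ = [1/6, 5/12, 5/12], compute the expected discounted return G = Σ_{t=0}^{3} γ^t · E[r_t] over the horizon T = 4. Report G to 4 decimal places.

t=0: π = [0.1667, 0.4167, 0.4167], E[r] = 3.0000, γ^t·E[r] = 3.000000, running G = 3.000000
t=1: π = [0.3056, 0.2639, 0.4306], E[r] = 2.6667, γ^t·E[r] = 1.866667, running G = 4.866667
t=2: π = [0.2824, 0.2894, 0.4282], E[r] = 2.7222, γ^t·E[r] = 1.333889, running G = 6.200556
t=3: π = [0.2863, 0.2851, 0.4286], E[r] = 2.7130, γ^t·E[r] = 0.930546, running G = 7.131102

G = 7.1311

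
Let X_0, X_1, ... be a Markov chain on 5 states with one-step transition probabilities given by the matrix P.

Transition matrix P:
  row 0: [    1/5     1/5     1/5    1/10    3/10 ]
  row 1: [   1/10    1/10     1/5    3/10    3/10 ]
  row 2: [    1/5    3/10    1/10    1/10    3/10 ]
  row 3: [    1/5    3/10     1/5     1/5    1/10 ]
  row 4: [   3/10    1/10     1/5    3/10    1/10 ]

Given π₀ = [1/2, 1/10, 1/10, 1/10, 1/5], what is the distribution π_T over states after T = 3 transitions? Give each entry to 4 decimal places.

t=0: π = [0.5000, 0.1000, 0.1000, 0.1000, 0.2000]
t=1: π = [0.2100, 0.1900, 0.1900, 0.1700, 0.2400]
t=2: π = [0.2050, 0.1930, 0.1810, 0.2030, 0.2180]
t=3: π = [0.2025, 0.1973, 0.1819, 0.2025, 0.2158]

π = [0.2025, 0.1973, 0.1819, 0.2025, 0.2158]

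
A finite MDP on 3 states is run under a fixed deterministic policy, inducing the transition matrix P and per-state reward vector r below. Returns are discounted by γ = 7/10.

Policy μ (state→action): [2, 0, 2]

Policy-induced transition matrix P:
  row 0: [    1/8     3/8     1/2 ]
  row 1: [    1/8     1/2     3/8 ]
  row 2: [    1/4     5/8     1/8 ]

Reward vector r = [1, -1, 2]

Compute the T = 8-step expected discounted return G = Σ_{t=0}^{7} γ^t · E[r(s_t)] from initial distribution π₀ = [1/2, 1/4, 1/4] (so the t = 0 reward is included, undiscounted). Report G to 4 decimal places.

G = 1.4447

t=0: π = [0.5000, 0.2500, 0.2500], E[r] = 0.7500, γ^t·E[r] = 0.750000, running G = 0.750000
t=1: π = [0.1563, 0.4688, 0.3750], E[r] = 0.4375, γ^t·E[r] = 0.306250, running G = 1.056250
t=2: π = [0.1719, 0.5273, 0.3008], E[r] = 0.2461, γ^t·E[r] = 0.120586, running G = 1.176836
t=3: π = [0.1626, 0.5161, 0.3213], E[r] = 0.2891, γ^t·E[r] = 0.099148, running G = 1.275984
t=4: π = [0.1652, 0.5198, 0.3150], E[r] = 0.2753, γ^t·E[r] = 0.066107, running G = 1.342091
t=5: π = [0.1644, 0.5187, 0.3169], E[r] = 0.2794, γ^t·E[r] = 0.046965, running G = 1.389056
t=6: π = [0.1646, 0.5191, 0.3163], E[r] = 0.2782, γ^t·E[r] = 0.032729, running G = 1.421785
t=7: π = [0.1645, 0.5190, 0.3165], E[r] = 0.2786, γ^t·E[r] = 0.022941, running G = 1.444726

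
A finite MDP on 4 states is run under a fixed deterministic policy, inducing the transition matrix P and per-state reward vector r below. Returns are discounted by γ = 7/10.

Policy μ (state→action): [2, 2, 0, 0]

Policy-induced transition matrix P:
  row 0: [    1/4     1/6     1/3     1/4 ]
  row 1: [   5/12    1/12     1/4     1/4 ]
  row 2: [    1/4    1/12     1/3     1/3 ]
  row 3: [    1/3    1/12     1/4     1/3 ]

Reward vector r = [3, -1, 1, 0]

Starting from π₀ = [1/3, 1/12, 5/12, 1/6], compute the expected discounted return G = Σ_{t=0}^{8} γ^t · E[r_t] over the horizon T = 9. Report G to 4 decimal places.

t=0: π = [0.3333, 0.0833, 0.4167, 0.1667], E[r] = 1.3333, γ^t·E[r] = 1.333333, running G = 1.333333
t=1: π = [0.2778, 0.1111, 0.3125, 0.2986], E[r] = 1.0347, γ^t·E[r] = 0.724306, running G = 2.057639
t=2: π = [0.2934, 0.1065, 0.2992, 0.3009], E[r] = 1.0729, γ^t·E[r] = 0.525729, running G = 2.583368
t=3: π = [0.2928, 0.1078, 0.2994, 0.3000], E[r] = 1.0701, γ^t·E[r] = 0.367034, running G = 2.950403
t=4: π = [0.2930, 0.1077, 0.2994, 0.2999], E[r] = 1.0705, γ^t·E[r] = 0.257029, running G = 3.207432
t=5: π = [0.2930, 0.1077, 0.2994, 0.2999], E[r] = 1.0705, γ^t·E[r] = 0.179913, running G = 3.387345
t=6: π = [0.2930, 0.1077, 0.2994, 0.2999], E[r] = 1.0705, γ^t·E[r] = 0.125940, running G = 3.513285
t=7: π = [0.2930, 0.1077, 0.2994, 0.2999], E[r] = 1.0705, γ^t·E[r] = 0.088158, running G = 3.601443
t=8: π = [0.2930, 0.1077, 0.2994, 0.2999], E[r] = 1.0705, γ^t·E[r] = 0.061711, running G = 3.663154

G = 3.6632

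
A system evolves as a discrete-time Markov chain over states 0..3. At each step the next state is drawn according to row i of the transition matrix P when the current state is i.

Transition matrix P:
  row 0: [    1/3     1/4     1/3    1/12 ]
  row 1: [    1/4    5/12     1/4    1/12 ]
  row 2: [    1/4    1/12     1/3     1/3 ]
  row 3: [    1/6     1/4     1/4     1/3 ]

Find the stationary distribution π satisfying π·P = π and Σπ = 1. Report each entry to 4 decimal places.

π = [0.2537, 0.2408, 0.2958, 0.2097]

Balance equations π_j = Σ_i π_i·P[i][j]:
  π_0 = 1/3·π_0 + 1/4·π_1 + 1/4·π_2 + 1/6·π_3
  π_1 = 1/4·π_0 + 5/12·π_1 + 1/12·π_2 + 1/4·π_3
  π_2 = 1/3·π_0 + 1/4·π_1 + 1/3·π_2 + 1/4·π_3
  normalize: π_0 + π_1 + π_2 + π_3 = 1
Solving the linear system gives exactly π = [277/1092, 263/1092, 323/1092, 229/1092].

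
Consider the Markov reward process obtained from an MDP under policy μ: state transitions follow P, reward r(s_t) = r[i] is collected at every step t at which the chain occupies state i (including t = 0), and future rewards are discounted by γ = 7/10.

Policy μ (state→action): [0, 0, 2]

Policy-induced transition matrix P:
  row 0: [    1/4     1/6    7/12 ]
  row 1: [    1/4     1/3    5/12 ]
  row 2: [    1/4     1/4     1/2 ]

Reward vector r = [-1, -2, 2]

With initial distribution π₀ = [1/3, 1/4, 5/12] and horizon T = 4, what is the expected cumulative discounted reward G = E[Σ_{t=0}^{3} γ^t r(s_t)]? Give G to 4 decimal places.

t=0: π = [0.3333, 0.2500, 0.4167], E[r] = 0.0000, γ^t·E[r] = 0.000000, running G = 0.000000
t=1: π = [0.2500, 0.2431, 0.5069], E[r] = 0.2778, γ^t·E[r] = 0.194444, running G = 0.194444
t=2: π = [0.2500, 0.2494, 0.5006], E[r] = 0.2523, γ^t·E[r] = 0.123634, running G = 0.318079
t=3: π = [0.2500, 0.2500, 0.5000], E[r] = 0.2502, γ^t·E[r] = 0.085816, running G = 0.403895

G = 0.4039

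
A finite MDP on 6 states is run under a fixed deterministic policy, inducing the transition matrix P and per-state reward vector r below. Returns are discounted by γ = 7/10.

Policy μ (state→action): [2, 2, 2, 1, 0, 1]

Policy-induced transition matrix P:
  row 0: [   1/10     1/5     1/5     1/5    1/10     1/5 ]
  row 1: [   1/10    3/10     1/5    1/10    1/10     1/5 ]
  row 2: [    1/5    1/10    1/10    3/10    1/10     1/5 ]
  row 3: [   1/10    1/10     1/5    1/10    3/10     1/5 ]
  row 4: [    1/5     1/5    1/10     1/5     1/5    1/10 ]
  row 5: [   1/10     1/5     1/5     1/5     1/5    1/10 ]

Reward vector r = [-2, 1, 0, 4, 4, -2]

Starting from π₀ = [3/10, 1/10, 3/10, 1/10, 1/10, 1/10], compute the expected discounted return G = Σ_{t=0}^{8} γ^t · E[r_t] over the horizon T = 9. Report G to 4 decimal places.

t=0: π = [0.3000, 0.1000, 0.3000, 0.1000, 0.1000, 0.1000], E[r] = 0.1000, γ^t·E[r] = 0.100000, running G = 0.100000
t=1: π = [0.1400, 0.1700, 0.1600, 0.2100, 0.1400, 0.1800], E[r] = 0.9300, γ^t·E[r] = 0.651000, running G = 0.751000
t=2: π = [0.1300, 0.1800, 0.1700, 0.1780, 0.1740, 0.1680], E[r] = 0.9920, γ^t·E[r] = 0.486080, running G = 1.237080
t=3: π = [0.1344, 0.1832, 0.1656, 0.1812, 0.1698, 0.1658], E[r] = 0.9868, γ^t·E[r] = 0.338472, running G = 1.575552
t=4: π = [0.1335, 0.1836, 0.1665, 0.1801, 0.1698, 0.1664], E[r] = 0.9834, γ^t·E[r] = 0.236105, running G = 1.811657
t=5: π = [0.1336, 0.1837, 0.1664, 0.1803, 0.1696, 0.1664], E[r] = 0.9834, γ^t·E[r] = 0.165276, running G = 1.976933
t=6: π = [0.1336, 0.1837, 0.1664, 0.1802, 0.1697, 0.1664], E[r] = 0.9833, γ^t·E[r] = 0.115683, running G = 2.092616
t=7: π = [0.1336, 0.1837, 0.1664, 0.1802, 0.1697, 0.1664], E[r] = 0.9833, γ^t·E[r] = 0.080979, running G = 2.173595
t=8: π = [0.1336, 0.1837, 0.1664, 0.1802, 0.1697, 0.1664], E[r] = 0.9833, γ^t·E[r] = 0.056685, running G = 2.230280

G = 2.2303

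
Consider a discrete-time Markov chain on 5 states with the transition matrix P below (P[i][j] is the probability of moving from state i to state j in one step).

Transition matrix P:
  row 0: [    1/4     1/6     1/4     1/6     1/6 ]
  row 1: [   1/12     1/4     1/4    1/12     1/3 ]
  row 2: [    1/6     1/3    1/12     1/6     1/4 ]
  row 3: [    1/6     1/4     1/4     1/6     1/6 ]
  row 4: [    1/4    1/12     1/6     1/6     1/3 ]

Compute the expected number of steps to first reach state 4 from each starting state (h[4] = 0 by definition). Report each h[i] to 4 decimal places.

h = [4.4733, 3.6661, 4.0384, 4.4060, 0.0000]

First-step conditioning: h[4] = 0; for i ≠ 4, h[i] = 1 + Σ_k P[i][k]·h[k].
  h[0] = 1 + 1/4·h[0] + 1/6·h[1] + 1/4·h[2] + 1/6·h[3]
  h[1] = 1 + 1/12·h[0] + 1/4·h[1] + 1/4·h[2] + 1/12·h[3]
  h[2] = 1 + 1/6·h[0] + 1/3·h[1] + 1/12·h[2] + 1/6·h[3]
  h[3] = 1 + 1/6·h[0] + 1/4·h[1] + 1/4·h[2] + 1/6·h[3]
Solving the 4×4 linear system over states ≠ 4 gives exactly h = [7448/1665, 6104/1665, 6724/1665, 7336/1665, 0] (h[4] = 0 is the target).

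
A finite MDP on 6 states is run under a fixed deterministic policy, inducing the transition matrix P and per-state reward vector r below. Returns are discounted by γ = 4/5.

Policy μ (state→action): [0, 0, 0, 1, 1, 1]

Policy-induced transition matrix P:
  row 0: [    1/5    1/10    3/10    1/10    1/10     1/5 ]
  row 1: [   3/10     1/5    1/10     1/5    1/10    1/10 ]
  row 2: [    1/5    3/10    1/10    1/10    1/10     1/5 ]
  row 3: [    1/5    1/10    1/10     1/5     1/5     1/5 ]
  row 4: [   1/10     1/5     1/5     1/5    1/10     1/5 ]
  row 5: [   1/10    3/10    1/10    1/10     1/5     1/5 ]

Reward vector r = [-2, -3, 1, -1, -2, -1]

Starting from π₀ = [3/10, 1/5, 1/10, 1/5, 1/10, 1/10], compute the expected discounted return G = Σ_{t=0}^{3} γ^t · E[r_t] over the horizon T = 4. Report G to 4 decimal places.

G = -4.2960

t=0: π = [0.3000, 0.2000, 0.1000, 0.2000, 0.1000, 0.1000], E[r] = -1.6000, γ^t·E[r] = -1.600000, running G = -1.600000
t=1: π = [0.2000, 0.1700, 0.1700, 0.1500, 0.1300, 0.1800], E[r] = -1.3300, γ^t·E[r] = -1.064000, running G = -2.664000
t=2: π = [0.1860, 0.2000, 0.1530, 0.1450, 0.1330, 0.1830], E[r] = -1.4130, γ^t·E[r] = -0.904320, running G = -3.568320
t=3: π = [0.1884, 0.2005, 0.1505, 0.1478, 0.1328, 0.1800], E[r] = -1.4212, γ^t·E[r] = -0.727654, running G = -4.295974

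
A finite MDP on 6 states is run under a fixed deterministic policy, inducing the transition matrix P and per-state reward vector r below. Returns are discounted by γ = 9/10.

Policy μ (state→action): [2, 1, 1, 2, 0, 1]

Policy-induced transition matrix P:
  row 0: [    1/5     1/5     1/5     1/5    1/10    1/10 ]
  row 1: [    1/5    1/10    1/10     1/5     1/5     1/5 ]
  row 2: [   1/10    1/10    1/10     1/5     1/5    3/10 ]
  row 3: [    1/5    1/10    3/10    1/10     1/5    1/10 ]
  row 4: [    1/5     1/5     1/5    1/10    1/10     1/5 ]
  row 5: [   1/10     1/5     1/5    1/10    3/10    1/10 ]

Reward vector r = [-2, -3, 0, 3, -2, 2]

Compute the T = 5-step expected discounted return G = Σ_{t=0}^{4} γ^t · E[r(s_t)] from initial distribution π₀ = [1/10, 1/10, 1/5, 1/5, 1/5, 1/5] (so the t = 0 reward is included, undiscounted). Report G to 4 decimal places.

t=0: π = [0.1000, 0.1000, 0.2000, 0.2000, 0.2000, 0.2000], E[r] = 0.1000, γ^t·E[r] = 0.100000, running G = 0.100000
t=1: π = [0.1600, 0.1500, 0.1900, 0.1400, 0.1900, 0.1700], E[r] = -0.3900, γ^t·E[r] = -0.351000, running G = -0.251000
t=2: π = [0.1640, 0.1520, 0.1800, 0.1500, 0.1820, 0.1720], E[r] = -0.3540, γ^t·E[r] = -0.286740, running G = -0.537740
t=3: π = [0.1648, 0.1518, 0.1818, 0.1496, 0.1826, 0.1694], E[r] = -0.3626, γ^t·E[r] = -0.264335, running G = -0.802075
t=4: π = [0.1649, 0.1517, 0.1816, 0.1498, 0.1822, 0.1698], E[r] = -0.3601, γ^t·E[r] = -0.236248, running G = -1.038324

G = -1.0383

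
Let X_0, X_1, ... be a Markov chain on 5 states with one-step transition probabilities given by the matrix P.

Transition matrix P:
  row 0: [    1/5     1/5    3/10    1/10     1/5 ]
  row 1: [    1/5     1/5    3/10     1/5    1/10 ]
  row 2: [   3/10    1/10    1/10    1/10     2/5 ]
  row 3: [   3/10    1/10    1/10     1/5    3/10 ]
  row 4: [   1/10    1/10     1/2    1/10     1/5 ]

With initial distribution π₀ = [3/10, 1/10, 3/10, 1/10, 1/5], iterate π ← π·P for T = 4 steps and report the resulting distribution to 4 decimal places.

t=0: π = [0.3000, 0.1000, 0.3000, 0.1000, 0.2000]
t=1: π = [0.2200, 0.1400, 0.2600, 0.1200, 0.2600]
t=2: π = [0.2120, 0.1360, 0.2760, 0.1260, 0.2500]
t=3: π = [0.2152, 0.1348, 0.2696, 0.1262, 0.2542]
t=4: π = [0.2142, 0.1350, 0.2717, 0.1261, 0.2531]

π = [0.2142, 0.1350, 0.2717, 0.1261, 0.2531]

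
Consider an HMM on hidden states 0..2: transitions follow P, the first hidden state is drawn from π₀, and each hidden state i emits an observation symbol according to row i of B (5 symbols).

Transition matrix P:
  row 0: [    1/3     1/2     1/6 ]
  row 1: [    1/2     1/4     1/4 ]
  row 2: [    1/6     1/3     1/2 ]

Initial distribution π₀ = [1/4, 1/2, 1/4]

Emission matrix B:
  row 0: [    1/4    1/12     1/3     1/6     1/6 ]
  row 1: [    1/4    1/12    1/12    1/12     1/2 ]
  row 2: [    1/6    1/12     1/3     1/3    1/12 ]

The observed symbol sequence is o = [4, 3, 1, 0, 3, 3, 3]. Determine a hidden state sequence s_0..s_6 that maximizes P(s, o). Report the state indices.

path = [1, 2, 2, 2, 2, 2, 2]

t=0: δ = [4.167e-02, 2.500e-01, 2.083e-02]  (obs o_0=4)
t=1: δ = [2.083e-02, 5.208e-03, 2.083e-02]  ψ = [1, 1, 1]  (obs o_1=3)
t=2: δ = [5.787e-04, 8.681e-04, 8.681e-04]  ψ = [0, 0, 2]  (obs o_2=1)
t=3: δ = [1.085e-04, 7.234e-05, 7.234e-05]  ψ = [1, 0, 2]  (obs o_3=0)
t=4: δ = [6.028e-06, 4.521e-06, 1.206e-05]  ψ = [0, 0, 2]  (obs o_4=3)
t=5: δ = [3.768e-07, 3.349e-07, 2.009e-06]  ψ = [1, 2, 2]  (obs o_5=3)
t=6: δ = [5.582e-08, 5.582e-08, 3.349e-07]  ψ = [2, 2, 2]  (obs o_6=3)
backtrack: best end state = 2; path = [1, 2, 2, 2, 2, 2, 2]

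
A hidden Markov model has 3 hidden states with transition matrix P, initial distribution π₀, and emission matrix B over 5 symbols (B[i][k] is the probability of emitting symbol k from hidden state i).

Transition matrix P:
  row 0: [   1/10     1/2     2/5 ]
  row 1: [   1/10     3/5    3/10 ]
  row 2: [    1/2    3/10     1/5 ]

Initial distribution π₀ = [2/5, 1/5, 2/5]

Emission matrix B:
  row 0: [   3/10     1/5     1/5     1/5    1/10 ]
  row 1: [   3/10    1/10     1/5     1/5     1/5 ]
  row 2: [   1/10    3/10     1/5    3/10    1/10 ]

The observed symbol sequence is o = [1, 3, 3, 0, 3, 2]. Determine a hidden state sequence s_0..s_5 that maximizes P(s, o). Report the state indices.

t=0: δ = [8.000e-02, 2.000e-02, 1.200e-01]  (obs o_0=1)
t=1: δ = [1.200e-02, 8.000e-03, 9.600e-03]  ψ = [2, 0, 0]  (obs o_1=3)
t=2: δ = [9.600e-04, 1.200e-03, 1.440e-03]  ψ = [2, 0, 0]  (obs o_2=3)
t=3: δ = [2.160e-04, 2.160e-04, 3.840e-05]  ψ = [2, 1, 0]  (obs o_3=0)
t=4: δ = [4.320e-06, 2.592e-05, 2.592e-05]  ψ = [0, 1, 0]  (obs o_4=3)
t=5: δ = [2.592e-06, 3.110e-06, 1.555e-06]  ψ = [2, 1, 1]  (obs o_5=2)
backtrack: best end state = 1; path = [2, 0, 1, 1, 1, 1]

path = [2, 0, 1, 1, 1, 1]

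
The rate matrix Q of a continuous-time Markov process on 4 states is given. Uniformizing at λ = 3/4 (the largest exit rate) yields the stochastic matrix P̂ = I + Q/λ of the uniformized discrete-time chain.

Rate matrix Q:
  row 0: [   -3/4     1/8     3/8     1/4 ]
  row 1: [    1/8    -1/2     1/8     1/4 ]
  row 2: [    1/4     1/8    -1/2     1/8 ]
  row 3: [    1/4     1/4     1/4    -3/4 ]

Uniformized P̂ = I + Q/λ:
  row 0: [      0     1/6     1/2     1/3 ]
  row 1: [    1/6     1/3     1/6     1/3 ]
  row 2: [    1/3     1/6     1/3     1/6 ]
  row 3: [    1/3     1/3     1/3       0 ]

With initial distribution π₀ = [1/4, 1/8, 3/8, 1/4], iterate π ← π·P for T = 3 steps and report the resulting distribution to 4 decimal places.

π = [0.2211, 0.2413, 0.3304, 0.2072]

t=0: π = [0.2500, 0.1250, 0.3750, 0.2500]
t=1: π = [0.2292, 0.2292, 0.3542, 0.1875]
t=2: π = [0.2188, 0.2361, 0.3333, 0.2118]
t=3: π = [0.2211, 0.2413, 0.3304, 0.2072]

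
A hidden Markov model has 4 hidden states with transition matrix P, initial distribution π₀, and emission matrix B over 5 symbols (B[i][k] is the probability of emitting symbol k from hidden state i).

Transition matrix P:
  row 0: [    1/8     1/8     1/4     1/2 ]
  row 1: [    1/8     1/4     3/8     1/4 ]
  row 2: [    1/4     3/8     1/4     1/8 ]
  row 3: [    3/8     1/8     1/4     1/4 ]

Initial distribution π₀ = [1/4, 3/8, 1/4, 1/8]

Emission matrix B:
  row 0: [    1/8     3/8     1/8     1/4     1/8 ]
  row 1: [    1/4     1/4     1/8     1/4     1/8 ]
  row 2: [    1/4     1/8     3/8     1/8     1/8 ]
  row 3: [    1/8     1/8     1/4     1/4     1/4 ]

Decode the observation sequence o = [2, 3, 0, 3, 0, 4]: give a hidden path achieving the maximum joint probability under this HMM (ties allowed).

path = [2, 1, 2, 1, 2, 1]

t=0: δ = [3.125e-02, 4.688e-02, 9.375e-02, 3.125e-02]  (obs o_0=2)
t=1: δ = [5.859e-03, 8.789e-03, 2.930e-03, 3.906e-03]  ψ = [2, 2, 2, 0]  (obs o_1=3)
t=2: δ = [1.831e-04, 5.493e-04, 8.240e-04, 3.662e-04]  ψ = [3, 1, 1, 0]  (obs o_2=0)
t=3: δ = [5.150e-05, 7.725e-05, 2.575e-05, 3.433e-05]  ψ = [2, 2, 1, 1]  (obs o_3=3)
t=4: δ = [1.609e-06, 4.828e-06, 7.242e-06, 3.219e-06]  ψ = [3, 1, 1, 0]  (obs o_4=0)
t=5: δ = [2.263e-07, 3.395e-07, 2.263e-07, 3.017e-07]  ψ = [2, 2, 1, 1]  (obs o_5=4)
backtrack: best end state = 1; path = [2, 1, 2, 1, 2, 1]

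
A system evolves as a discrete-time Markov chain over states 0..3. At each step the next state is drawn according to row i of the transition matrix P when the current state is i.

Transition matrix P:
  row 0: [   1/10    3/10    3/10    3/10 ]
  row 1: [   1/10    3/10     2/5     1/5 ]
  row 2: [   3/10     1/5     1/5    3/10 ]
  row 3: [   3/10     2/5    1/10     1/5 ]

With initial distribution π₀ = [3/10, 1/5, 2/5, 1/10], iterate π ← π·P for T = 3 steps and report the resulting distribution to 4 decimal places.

t=0: π = [0.3000, 0.2000, 0.4000, 0.1000]
t=1: π = [0.2000, 0.2700, 0.2600, 0.2700]
t=2: π = [0.2060, 0.3010, 0.2470, 0.2460]
t=3: π = [0.1986, 0.2999, 0.2562, 0.2453]

π = [0.1986, 0.2999, 0.2562, 0.2453]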